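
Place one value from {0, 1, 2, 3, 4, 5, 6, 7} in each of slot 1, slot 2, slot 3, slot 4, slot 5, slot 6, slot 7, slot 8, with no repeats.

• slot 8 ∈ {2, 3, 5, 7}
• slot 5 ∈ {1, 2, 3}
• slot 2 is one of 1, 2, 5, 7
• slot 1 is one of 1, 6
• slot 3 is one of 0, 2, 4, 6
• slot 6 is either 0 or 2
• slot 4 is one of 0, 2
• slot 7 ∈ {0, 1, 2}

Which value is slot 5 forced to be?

3

The 8 variables together cover exactly {0, 1, 2, 3, 4, 5, 6, 7} — 8 values for 8 variables — and 4 appears only in slot 3's list, so slot 3 = 4.
The 7 still-open variables together cover exactly {0, 1, 2, 3, 5, 6, 7} — 7 values for 7 variables — and 6 appears only in slot 1's list, so slot 1 = 6.
slot 4 and slot 6 share exactly the 2 values {0, 2}; by pigeonhole those values go to them, so strike 0, 2 from slot 2, slot 5, slot 7, slot 8.
That leaves slot 7 = 1. Eliminate 1 elsewhere: slot 2, slot 5.
So slot 5 = 3.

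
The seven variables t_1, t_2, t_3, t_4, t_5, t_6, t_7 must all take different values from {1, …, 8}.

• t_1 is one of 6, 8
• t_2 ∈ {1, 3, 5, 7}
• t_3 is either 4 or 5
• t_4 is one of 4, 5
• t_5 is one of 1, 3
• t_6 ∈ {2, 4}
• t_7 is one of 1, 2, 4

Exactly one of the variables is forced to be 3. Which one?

t_5

The 2 variables t_3 and t_4 are confined to {4, 5}, which locks those values in; drop them from t_2, t_6, t_7.
That leaves t_6 = 2. Eliminate 2 elsewhere: t_7.
t_7 must be 1 (only option left). Eliminate 1 elsewhere: t_2, t_5.
So 3 goes to t_5.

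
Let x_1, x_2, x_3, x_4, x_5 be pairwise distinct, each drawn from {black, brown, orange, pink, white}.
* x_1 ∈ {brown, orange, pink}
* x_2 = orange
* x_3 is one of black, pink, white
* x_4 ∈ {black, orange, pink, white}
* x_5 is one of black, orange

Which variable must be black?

x_5

x_2 has just one choice, so x_2 = orange. Strike orange from x_1, x_4, x_5.
So black goes to x_5.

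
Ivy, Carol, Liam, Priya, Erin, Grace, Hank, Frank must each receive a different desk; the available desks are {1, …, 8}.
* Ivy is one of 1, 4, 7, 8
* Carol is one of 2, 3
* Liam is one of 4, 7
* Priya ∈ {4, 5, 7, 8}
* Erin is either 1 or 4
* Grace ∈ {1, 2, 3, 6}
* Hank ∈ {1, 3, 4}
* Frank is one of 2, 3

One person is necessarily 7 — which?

The 8 variables draw from only 8 values {1, 2, 3, 4, 5, 6, 7, 8}, so each is used; only Priya can be 5, hence Priya = 5.
The 7 still-open variables draw from only 7 values {1, 2, 3, 4, 6, 7, 8}, so each is used; only Grace can be 6, hence Grace = 6.
The 6 still-open variables together cover exactly {1, 2, 3, 4, 7, 8} — 6 values for 6 variables — and 8 appears only in Ivy's list, so Ivy = 8.
The 5 still-open variables together cover exactly {1, 2, 3, 4, 7} — 5 values for 5 variables — and 7 appears only in Liam's list, so Liam = 7.

Liam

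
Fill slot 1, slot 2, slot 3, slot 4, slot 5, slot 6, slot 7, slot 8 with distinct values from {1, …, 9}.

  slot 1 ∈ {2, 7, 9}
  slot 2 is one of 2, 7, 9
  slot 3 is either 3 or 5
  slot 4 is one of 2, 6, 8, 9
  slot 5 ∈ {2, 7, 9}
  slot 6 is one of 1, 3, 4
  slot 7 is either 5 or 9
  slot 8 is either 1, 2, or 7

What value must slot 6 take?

The 3 variables slot 1, slot 2, slot 5 are confined to {2, 7, 9}, which locks those values in; drop them from slot 4, slot 7, slot 8.
slot 7 has just one choice, so slot 7 = 5. So slot 3 can't be 5.
slot 8 has just one choice, so slot 8 = 1. Strike 1 from slot 6.
slot 3's domain is down to {3}, so slot 3 = 3. Remove 3 from slot 6.
So slot 6 = 4.

4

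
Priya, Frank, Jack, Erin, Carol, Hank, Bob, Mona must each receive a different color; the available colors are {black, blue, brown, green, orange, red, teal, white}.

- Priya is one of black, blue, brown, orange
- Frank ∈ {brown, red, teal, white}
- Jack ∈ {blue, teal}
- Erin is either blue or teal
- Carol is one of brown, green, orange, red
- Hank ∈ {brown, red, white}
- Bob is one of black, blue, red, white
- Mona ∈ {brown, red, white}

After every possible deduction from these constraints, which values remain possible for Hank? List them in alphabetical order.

brown, red, white

Among the 8 variables, green fits only Carol (and all 8 values in {black, blue, brown, green, orange, red, teal, white} must be used), so Carol = green.
The 7 still-open variables draw from only 7 values {black, blue, brown, orange, red, teal, white}, so each is used; only Priya can be orange, hence Priya = orange.
Among the 6 still-open variables, black fits only Bob (and all 6 values in {black, blue, brown, red, teal, white} must be used), so Bob = black.
The 2 variables Jack and Erin are confined to {blue, teal}, which locks those values in; drop them from Frank.
No further eliminations apply; Hank can still be any of brown, red, white.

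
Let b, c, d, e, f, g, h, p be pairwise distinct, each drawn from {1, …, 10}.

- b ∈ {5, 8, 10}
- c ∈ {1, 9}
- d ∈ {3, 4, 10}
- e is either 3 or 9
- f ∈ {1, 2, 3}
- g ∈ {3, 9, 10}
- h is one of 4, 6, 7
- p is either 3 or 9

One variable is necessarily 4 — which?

The 2 variables e and p are confined to {3, 9}, which locks those values in; drop them from c, d, f, g.
c must be 1 (only option left). So f can't be 1.
f's domain is down to {2}, so f = 2.
g has just one choice, so g = 10. Remove 10 from b, d.
So 4 goes to d.

d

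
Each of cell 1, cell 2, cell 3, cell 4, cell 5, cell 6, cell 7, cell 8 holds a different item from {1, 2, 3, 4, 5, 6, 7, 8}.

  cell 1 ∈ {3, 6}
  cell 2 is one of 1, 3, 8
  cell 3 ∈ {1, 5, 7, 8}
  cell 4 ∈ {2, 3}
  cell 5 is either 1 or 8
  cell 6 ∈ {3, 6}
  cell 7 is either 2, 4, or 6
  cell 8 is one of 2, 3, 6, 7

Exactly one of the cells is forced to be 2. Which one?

cell 4

The 8 variables together cover exactly {1, 2, 3, 4, 5, 6, 7, 8} — 8 values for 8 variables — and 4 appears only in cell 7's list, so cell 7 = 4.
Among the 7 still-open variables, 5 fits only cell 3 (and all 7 values in {1, 2, 3, 5, 6, 7, 8} must be used), so cell 3 = 5.
The 6 still-open variables draw from only 6 values {1, 2, 3, 6, 7, 8}, so each is used; only cell 8 can be 7, hence cell 8 = 7.
The 5 still-open variables draw from only 5 values {1, 2, 3, 6, 8}, so each is used; only cell 4 can be 2, hence cell 4 = 2.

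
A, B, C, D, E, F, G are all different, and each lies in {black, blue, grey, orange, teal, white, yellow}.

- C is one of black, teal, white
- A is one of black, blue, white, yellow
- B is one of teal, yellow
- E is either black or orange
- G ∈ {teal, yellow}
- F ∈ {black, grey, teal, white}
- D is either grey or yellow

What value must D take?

The 7 variables together cover exactly {black, blue, grey, orange, teal, white, yellow} — 7 values for 7 variables — and blue appears only in A's list, so A = blue.
The 6 still-open variables together cover exactly {black, grey, orange, teal, white, yellow} — 6 values for 6 variables — and orange appears only in E's list, so E = orange.
The 2 variables B and G are confined to {teal, yellow}, which locks those values in; drop them from C, D, F.
So D = grey.

grey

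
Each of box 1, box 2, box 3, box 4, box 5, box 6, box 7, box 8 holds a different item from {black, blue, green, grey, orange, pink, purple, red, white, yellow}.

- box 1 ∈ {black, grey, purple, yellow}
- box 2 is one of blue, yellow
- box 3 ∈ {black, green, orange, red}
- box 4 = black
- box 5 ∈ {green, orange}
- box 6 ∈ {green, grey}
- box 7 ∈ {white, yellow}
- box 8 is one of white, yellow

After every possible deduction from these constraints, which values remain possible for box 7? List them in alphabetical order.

white, yellow

box 4 must be black (only option left). Eliminate black elsewhere: box 1, box 3.
box 7 and box 8 between them cover only {white, yellow} — a naked pair. Remove those values from box 1, box 2.
box 2's domain is down to {blue}, so box 2 = blue.
No further eliminations apply; box 7 can still be any of white, yellow.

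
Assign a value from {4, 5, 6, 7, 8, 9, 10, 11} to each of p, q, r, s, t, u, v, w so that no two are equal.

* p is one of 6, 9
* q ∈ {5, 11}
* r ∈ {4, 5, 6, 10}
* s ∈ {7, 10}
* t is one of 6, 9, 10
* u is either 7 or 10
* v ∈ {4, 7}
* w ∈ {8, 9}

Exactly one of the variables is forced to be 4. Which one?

v

The 8 variables draw from only 8 values {4, 5, 6, 7, 8, 9, 10, 11}, so each is used; only w can be 8, hence w = 8.
Among the 7 still-open variables, 11 fits only q (and all 7 values in {4, 5, 6, 7, 9, 10, 11} must be used), so q = 11.
The 6 still-open variables draw from only 6 values {4, 5, 6, 7, 9, 10}, so each is used; only r can be 5, hence r = 5.
The 5 still-open variables draw from only 5 values {4, 6, 7, 9, 10}, so each is used; only v can be 4, hence v = 4.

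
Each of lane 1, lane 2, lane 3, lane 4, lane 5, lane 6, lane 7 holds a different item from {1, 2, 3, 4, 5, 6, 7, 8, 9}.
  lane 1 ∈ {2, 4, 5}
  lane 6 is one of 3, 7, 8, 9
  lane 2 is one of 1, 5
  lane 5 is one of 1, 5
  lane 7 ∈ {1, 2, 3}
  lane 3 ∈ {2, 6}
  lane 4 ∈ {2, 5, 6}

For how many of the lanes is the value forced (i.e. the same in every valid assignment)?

2

lane 2 and lane 5 between them cover only {1, 5} — a naked pair. Remove those values from lane 1, lane 4, lane 7.
lane 3 and lane 4 between them cover only {2, 6} — a naked pair. Remove those values from lane 1, lane 7.
lane 1 has just one choice, so lane 1 = 4.
lane 7 has just one choice, so lane 7 = 3. Eliminate 3 elsewhere: lane 6.
Determined: lane 1=4, lane 7=3. The other lanes each still have more than one consistent value. That makes 2.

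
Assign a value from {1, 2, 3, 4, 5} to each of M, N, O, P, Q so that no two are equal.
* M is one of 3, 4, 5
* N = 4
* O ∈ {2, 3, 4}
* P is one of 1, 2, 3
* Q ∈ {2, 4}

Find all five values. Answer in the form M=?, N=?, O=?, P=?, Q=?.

N has just one choice, so N = 4. Eliminate 4 elsewhere: M, O, Q.
That leaves Q = 2. Remove 2 from O, P.
That leaves O = 3. So M, P can't be 3.
P's domain is down to {1}, so P = 1.
M's domain is down to {5}, so M = 5.

M=5, N=4, O=3, P=1, Q=2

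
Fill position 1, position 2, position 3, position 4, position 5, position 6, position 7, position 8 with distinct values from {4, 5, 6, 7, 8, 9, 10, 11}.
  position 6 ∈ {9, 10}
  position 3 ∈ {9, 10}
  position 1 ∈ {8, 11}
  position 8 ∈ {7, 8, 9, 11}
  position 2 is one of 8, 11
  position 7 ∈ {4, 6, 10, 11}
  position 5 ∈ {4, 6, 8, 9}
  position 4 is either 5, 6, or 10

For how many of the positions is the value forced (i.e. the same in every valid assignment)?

2

The 8 variables together cover exactly {4, 5, 6, 7, 8, 9, 10, 11} — 8 values for 8 variables — and 5 appears only in position 4's list, so position 4 = 5.
Among the 7 still-open variables, 7 fits only position 8 (and all 7 values in {4, 6, 7, 8, 9, 10, 11} must be used), so position 8 = 7.
position 1 and position 2 share exactly the 2 values {8, 11}; by pigeonhole those values go to them, so strike 8, 11 from position 5, position 7.
The 2 variables position 3 and position 6 are confined to {9, 10}, which locks those values in; drop them from position 5, position 7.
Determined: position 4=5, position 8=7. The other positions each still have more than one consistent value. That makes 2.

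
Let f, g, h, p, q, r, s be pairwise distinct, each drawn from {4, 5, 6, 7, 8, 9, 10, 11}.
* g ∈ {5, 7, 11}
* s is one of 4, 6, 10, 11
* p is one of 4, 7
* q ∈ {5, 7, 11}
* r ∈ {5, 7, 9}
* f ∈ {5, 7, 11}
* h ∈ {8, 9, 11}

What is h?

f, g, q share exactly the 3 values {5, 7, 11}; by pigeonhole those values go to them, so strike 5, 7, 11 from h, p, r, s.
p's domain is down to {4}, so p = 4. Eliminate 4 elsewhere: s.
r's domain is down to {9}, so r = 9. So h can't be 9.
So h = 8.

8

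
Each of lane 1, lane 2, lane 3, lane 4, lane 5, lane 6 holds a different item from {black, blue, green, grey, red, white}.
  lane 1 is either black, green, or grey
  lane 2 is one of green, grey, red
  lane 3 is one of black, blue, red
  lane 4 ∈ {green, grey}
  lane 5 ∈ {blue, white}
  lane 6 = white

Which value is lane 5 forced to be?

blue

lane 6's domain is down to {white}, so lane 6 = white. Strike white from lane 5.
So lane 5 = blue.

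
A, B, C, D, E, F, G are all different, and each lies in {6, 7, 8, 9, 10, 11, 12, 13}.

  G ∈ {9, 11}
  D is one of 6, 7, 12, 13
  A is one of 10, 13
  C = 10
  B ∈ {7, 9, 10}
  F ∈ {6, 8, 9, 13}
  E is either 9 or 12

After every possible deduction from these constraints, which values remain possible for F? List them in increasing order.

6, 8, 9

C has just one choice, so C = 10. Eliminate 10 elsewhere: A, B.
That leaves A = 13. Remove 13 from D, F.
No further eliminations apply; F can still be any of 6, 8, 9.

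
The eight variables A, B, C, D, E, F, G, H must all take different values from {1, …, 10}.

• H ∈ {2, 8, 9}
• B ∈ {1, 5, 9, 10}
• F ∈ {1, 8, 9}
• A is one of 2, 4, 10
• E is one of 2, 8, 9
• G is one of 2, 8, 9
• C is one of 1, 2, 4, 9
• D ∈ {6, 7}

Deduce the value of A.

E, G, H share exactly the 3 values {2, 8, 9}; by pigeonhole those values go to them, so strike 2, 8, 9 from A, B, C, F.
That leaves F = 1. Remove 1 from B, C.
That leaves C = 4. Strike 4 from A.
So A = 10.

10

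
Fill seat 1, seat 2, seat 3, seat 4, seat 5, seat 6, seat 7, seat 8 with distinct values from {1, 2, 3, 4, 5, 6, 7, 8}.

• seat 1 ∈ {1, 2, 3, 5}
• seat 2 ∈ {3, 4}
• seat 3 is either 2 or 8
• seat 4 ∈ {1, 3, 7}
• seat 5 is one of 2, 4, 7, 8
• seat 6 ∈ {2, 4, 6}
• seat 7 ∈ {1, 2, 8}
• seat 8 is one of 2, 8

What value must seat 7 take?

The 8 variables together cover exactly {1, 2, 3, 4, 5, 6, 7, 8} — 8 values for 8 variables — and 5 appears only in seat 1's list, so seat 1 = 5.
Among the 7 still-open variables, 6 fits only seat 6 (and all 7 values in {1, 2, 3, 4, 6, 7, 8} must be used), so seat 6 = 6.
seat 3 and seat 8 between them cover only {2, 8} — a naked pair. Remove those values from seat 5, seat 7.
So seat 7 = 1.

1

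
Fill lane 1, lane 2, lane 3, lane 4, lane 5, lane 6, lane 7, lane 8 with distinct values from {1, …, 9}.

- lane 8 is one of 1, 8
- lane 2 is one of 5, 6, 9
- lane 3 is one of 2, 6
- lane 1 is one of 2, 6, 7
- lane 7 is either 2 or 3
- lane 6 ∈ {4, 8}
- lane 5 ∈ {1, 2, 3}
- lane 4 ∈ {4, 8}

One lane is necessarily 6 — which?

lane 3

lane 4 and lane 6 between them cover only {4, 8} — a naked pair. Remove those values from lane 8.
lane 8 has just one choice, so lane 8 = 1. Strike 1 from lane 5.
lane 5 and lane 7 share exactly the 2 values {2, 3}; by pigeonhole those values go to them, so strike 2, 3 from lane 1, lane 3.
So 6 goes to lane 3.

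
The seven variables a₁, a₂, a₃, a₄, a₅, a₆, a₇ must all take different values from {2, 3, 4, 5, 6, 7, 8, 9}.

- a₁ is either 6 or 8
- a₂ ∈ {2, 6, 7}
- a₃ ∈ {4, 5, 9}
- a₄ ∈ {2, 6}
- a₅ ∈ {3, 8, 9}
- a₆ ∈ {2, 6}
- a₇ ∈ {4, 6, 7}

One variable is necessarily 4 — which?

a₇

The 2 variables a₄ and a₆ are confined to {2, 6}, which locks those values in; drop them from a₁, a₂, a₇.
That leaves a₁ = 8. Strike 8 from a₅.
a₂ must be 7 (only option left). Remove 7 from a₇.
So 4 goes to a₇.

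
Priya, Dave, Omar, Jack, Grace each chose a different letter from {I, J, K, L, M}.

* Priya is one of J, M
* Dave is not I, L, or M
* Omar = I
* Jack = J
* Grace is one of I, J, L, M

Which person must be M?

Priya

Omar has just one choice, so Omar = I. Eliminate I elsewhere: Grace.
Jack has just one choice, so Jack = J. So Priya, Dave, Grace can't be J.
So M goes to Priya.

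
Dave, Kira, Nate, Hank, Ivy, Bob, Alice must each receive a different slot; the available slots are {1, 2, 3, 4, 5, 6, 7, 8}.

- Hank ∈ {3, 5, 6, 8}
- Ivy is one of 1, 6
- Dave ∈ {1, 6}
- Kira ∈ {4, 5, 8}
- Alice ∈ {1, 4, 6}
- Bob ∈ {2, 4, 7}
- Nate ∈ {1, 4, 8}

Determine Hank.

Dave and Ivy share exactly the 2 values {1, 6}; by pigeonhole those values go to them, so strike 1, 6 from Nate, Hank, Alice.
Alice has just one choice, so Alice = 4. Remove 4 from Kira, Nate, Bob.
Nate's domain is down to {8}, so Nate = 8. Eliminate 8 elsewhere: Kira, Hank.
Kira must be 5 (only option left). Strike 5 from Hank.
So Hank = 3.

3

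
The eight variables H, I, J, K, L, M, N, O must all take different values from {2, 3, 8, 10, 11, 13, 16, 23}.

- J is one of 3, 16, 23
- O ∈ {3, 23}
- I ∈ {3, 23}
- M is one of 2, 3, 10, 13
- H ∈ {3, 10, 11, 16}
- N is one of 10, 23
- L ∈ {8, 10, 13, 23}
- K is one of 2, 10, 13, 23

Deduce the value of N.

10

The 8 variables together cover exactly {2, 3, 8, 10, 11, 13, 16, 23} — 8 values for 8 variables — and 8 appears only in L's list, so L = 8.
Among the 7 still-open variables, 11 fits only H (and all 7 values in {2, 3, 10, 11, 13, 16, 23} must be used), so H = 11.
Among the 6 still-open variables, 16 fits only J (and all 6 values in {2, 3, 10, 13, 16, 23} must be used), so J = 16.
The 2 variables I and O are confined to {3, 23}, which locks those values in; drop them from K, M, N.
So N = 10.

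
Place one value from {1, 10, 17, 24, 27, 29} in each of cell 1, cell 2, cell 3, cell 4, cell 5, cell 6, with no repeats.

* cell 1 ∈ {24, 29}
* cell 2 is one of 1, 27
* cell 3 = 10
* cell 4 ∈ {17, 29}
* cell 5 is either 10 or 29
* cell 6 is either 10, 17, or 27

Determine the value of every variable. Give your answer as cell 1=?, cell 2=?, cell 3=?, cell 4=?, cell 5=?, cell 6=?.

cell 3 has just one choice, so cell 3 = 10. So cell 5, cell 6 can't be 10.
cell 5's domain is down to {29}, so cell 5 = 29. So cell 1, cell 4 can't be 29.
cell 1's domain is down to {24}, so cell 1 = 24.
cell 4 has just one choice, so cell 4 = 17. Eliminate 17 elsewhere: cell 6.
That leaves cell 6 = 27. So cell 2 can't be 27.
That leaves cell 2 = 1.

cell 1=24, cell 2=1, cell 3=10, cell 4=17, cell 5=29, cell 6=27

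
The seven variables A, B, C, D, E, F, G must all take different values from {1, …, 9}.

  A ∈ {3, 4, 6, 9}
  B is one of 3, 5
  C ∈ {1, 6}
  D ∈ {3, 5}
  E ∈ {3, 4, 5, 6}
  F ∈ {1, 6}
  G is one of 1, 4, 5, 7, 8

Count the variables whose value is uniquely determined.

B and D share exactly the 2 values {3, 5}; by pigeonhole those values go to them, so strike 3, 5 from A, E, G.
C and F share exactly the 2 values {1, 6}; by pigeonhole those values go to them, so strike 1, 6 from A, E, G.
E's domain is down to {4}, so E = 4. Remove 4 from A, G.
A has just one choice, so A = 9.
Determined: A=9, E=4. The other variables each still have more than one consistent value. That makes 2.

2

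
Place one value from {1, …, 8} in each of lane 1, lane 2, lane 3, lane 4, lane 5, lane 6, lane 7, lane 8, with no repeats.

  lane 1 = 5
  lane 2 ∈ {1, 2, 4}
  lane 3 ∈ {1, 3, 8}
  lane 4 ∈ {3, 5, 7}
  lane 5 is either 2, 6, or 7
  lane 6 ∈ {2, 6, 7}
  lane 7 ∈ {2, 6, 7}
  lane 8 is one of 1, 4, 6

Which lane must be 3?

lane 4

lane 1 must be 5 (only option left). Strike 5 from lane 4.
The 7 still-open variables draw from only 7 values {1, 2, 3, 4, 6, 7, 8}, so each is used; only lane 3 can be 8, hence lane 3 = 8.
Among the 6 still-open variables, 3 fits only lane 4 (and all 6 values in {1, 2, 3, 4, 6, 7} must be used), so lane 4 = 3.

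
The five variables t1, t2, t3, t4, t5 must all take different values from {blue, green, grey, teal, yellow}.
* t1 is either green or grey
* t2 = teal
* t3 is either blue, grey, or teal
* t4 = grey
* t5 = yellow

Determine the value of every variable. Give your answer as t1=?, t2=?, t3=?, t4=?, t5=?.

t1=green, t2=teal, t3=blue, t4=grey, t5=yellow

t2's domain is down to {teal}, so t2 = teal. So t3 can't be teal.
That leaves t4 = grey. Strike grey from t1, t3.
t5's domain is down to {yellow}, so t5 = yellow.
t1 has just one choice, so t1 = green.
t3 has just one choice, so t3 = blue.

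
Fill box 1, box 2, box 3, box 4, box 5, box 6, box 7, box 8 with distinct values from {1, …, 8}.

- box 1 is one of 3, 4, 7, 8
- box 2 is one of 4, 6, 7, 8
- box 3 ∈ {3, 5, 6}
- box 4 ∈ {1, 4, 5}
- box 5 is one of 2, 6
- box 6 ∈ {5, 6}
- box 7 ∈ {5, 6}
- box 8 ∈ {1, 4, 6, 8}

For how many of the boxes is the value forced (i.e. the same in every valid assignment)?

2

Among the 8 variables, 2 fits only box 5 (and all 8 values in {1, 2, 3, 4, 5, 6, 7, 8} must be used), so box 5 = 2.
box 6 and box 7 between them cover only {5, 6} — a naked pair. Remove those values from box 2, box 3, box 4, box 8.
That leaves box 3 = 3. Remove 3 from box 1.
Determined: box 3=3, box 5=2. The other boxes each still have more than one consistent value. That makes 2.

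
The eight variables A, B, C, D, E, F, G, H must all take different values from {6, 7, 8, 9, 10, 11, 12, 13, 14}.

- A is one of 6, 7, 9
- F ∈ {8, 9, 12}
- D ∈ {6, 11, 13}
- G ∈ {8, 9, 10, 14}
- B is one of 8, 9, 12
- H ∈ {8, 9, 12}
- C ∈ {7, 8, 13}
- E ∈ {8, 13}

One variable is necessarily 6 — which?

A

B, F, H between them cover only {8, 9, 12} — a naked triple. Remove those values from A, C, E, G.
E has just one choice, so E = 13. Eliminate 13 elsewhere: C, D.
C's domain is down to {7}, so C = 7. Eliminate 7 elsewhere: A.
So 6 goes to A.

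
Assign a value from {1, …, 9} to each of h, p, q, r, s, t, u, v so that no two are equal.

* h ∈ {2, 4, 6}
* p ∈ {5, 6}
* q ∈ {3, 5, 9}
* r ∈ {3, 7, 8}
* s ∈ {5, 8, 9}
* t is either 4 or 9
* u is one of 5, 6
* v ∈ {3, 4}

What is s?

8

The 8 variables draw from only 8 values {2, 3, 4, 5, 6, 7, 8, 9}, so each is used; only h can be 2, hence h = 2.
The 7 still-open variables together cover exactly {3, 4, 5, 6, 7, 8, 9} — 7 values for 7 variables — and 7 appears only in r's list, so r = 7.
The 6 still-open variables together cover exactly {3, 4, 5, 6, 8, 9} — 6 values for 6 variables — and 8 appears only in s's list, so s = 8.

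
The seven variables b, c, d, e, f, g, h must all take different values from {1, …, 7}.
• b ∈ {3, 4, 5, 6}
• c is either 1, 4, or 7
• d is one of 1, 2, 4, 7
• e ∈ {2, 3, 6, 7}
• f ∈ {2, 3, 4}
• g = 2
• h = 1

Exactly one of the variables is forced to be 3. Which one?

g's domain is down to {2}, so g = 2. Remove 2 from d, e, f.
h has just one choice, so h = 1. Eliminate 1 elsewhere: c, d.
The 5 still-open variables draw from only 5 values {3, 4, 5, 6, 7}, so each is used; only b can be 5, hence b = 5.
The 4 still-open variables together cover exactly {3, 4, 6, 7} — 4 values for 4 variables — and 6 appears only in e's list, so e = 6.
Among the 3 still-open variables, 3 fits only f (and all 3 values in {3, 4, 7} must be used), so f = 3.

f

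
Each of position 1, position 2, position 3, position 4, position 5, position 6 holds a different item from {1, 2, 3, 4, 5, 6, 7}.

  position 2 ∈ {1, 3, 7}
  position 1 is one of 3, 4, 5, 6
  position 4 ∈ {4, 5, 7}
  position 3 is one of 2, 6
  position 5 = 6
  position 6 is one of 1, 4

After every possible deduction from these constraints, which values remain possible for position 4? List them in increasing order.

position 5 must be 6 (only option left). So position 1, position 3 can't be 6.
position 3's domain is down to {2}, so position 3 = 2.
No further eliminations apply; position 4 can still be any of 4, 5, 7.

4, 5, 7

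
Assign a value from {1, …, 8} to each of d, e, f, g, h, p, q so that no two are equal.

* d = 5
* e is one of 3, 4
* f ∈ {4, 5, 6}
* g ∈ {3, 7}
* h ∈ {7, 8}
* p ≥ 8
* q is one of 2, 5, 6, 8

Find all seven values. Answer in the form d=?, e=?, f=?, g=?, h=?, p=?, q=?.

d=5, e=4, f=6, g=3, h=7, p=8, q=2

d must be 5 (only option left). Remove 5 from f, q.
p has just one choice, so p = 8. Eliminate 8 elsewhere: h, q.
h must be 7 (only option left). Strike 7 from g.
g has just one choice, so g = 3. Remove 3 from e.
e must be 4 (only option left). Eliminate 4 elsewhere: f.
f has just one choice, so f = 6. So q can't be 6.
q must be 2 (only option left).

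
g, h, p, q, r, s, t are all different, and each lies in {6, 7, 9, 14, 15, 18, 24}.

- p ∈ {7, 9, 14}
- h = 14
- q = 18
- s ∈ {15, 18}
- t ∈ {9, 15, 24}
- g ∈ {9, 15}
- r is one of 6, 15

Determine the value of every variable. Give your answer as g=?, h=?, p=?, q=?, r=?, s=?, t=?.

h has just one choice, so h = 14. Strike 14 from p.
q must be 18 (only option left). Strike 18 from s.
s must be 15 (only option left). Strike 15 from g, r, t.
g has just one choice, so g = 9. So p, t can't be 9.
That leaves p = 7.
r's domain is down to {6}, so r = 6.
t must be 24 (only option left).

g=9, h=14, p=7, q=18, r=6, s=15, t=24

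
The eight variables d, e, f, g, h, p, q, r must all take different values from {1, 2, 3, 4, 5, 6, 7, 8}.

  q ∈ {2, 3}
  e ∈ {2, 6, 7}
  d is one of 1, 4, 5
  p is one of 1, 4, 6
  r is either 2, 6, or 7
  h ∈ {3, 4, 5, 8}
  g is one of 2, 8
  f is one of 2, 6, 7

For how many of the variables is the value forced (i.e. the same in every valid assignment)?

2

e, f, r share exactly the 3 values {2, 6, 7}; by pigeonhole those values go to them, so strike 2, 6, 7 from g, p, q.
g must be 8 (only option left). So h can't be 8.
That leaves q = 3. Strike 3 from h.
Determined: g=8, q=3. The other variables each still have more than one consistent value. That makes 2.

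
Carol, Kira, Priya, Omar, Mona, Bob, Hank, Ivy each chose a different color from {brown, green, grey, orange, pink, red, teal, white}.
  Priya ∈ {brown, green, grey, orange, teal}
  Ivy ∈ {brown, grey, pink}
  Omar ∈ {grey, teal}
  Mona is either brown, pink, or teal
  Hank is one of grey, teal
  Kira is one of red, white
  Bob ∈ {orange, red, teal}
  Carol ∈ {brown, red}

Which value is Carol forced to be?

The 8 variables together cover exactly {brown, green, grey, orange, pink, red, teal, white} — 8 values for 8 variables — and green appears only in Priya's list, so Priya = green.
The 7 still-open variables draw from only 7 values {brown, grey, orange, pink, red, teal, white}, so each is used; only Bob can be orange, hence Bob = orange.
The 6 still-open variables together cover exactly {brown, grey, pink, red, teal, white} — 6 values for 6 variables — and white appears only in Kira's list, so Kira = white.
Among the 5 still-open variables, red fits only Carol (and all 5 values in {brown, grey, pink, red, teal} must be used), so Carol = red.

red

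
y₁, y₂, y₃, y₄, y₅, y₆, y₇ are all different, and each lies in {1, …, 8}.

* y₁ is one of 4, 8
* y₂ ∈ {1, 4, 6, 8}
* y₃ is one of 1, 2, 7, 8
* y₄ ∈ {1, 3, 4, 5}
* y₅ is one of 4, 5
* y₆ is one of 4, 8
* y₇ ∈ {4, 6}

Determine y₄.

The 2 variables y₁ and y₆ are confined to {4, 8}, which locks those values in; drop them from y₂, y₃, y₄, y₅, y₇.
y₅'s domain is down to {5}, so y₅ = 5. Eliminate 5 elsewhere: y₄.
That leaves y₇ = 6. So y₂ can't be 6.
y₂ must be 1 (only option left). Strike 1 from y₃, y₄.
So y₄ = 3.

3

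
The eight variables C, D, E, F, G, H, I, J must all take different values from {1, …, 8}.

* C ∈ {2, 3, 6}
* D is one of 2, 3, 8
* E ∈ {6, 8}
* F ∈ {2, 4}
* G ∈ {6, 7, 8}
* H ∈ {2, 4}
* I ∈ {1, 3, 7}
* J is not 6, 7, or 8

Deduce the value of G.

7

Among the 8 variables, 5 fits only J (and all 8 values in {1, 2, 3, 4, 5, 6, 7, 8} must be used), so J = 5.
The 7 still-open variables together cover exactly {1, 2, 3, 4, 6, 7, 8} — 7 values for 7 variables — and 1 appears only in I's list, so I = 1.
Among the 6 still-open variables, 7 fits only G (and all 6 values in {2, 3, 4, 6, 7, 8} must be used), so G = 7.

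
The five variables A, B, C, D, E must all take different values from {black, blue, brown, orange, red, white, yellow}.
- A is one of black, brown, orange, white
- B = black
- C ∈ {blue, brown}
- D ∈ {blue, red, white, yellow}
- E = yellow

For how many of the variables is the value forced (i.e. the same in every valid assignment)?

B's domain is down to {black}, so B = black. So A can't be black.
That leaves E = yellow. Eliminate yellow elsewhere: D.
Determined: B=black, E=yellow. The other variables each still have more than one consistent value. That makes 2.

2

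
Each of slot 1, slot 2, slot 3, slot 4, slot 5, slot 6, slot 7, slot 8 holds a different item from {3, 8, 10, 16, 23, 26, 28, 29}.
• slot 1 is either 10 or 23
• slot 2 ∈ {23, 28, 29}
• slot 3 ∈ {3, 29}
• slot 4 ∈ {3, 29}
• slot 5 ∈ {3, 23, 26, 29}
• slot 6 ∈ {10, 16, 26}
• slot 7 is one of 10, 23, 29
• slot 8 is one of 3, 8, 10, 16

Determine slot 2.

The 8 variables draw from only 8 values {3, 8, 10, 16, 23, 26, 28, 29}, so each is used; only slot 8 can be 8, hence slot 8 = 8.
The 7 still-open variables together cover exactly {3, 10, 16, 23, 26, 28, 29} — 7 values for 7 variables — and 16 appears only in slot 6's list, so slot 6 = 16.
Among the 6 still-open variables, 26 fits only slot 5 (and all 6 values in {3, 10, 23, 26, 28, 29} must be used), so slot 5 = 26.
Among the 5 still-open variables, 28 fits only slot 2 (and all 5 values in {3, 10, 23, 28, 29} must be used), so slot 2 = 28.

28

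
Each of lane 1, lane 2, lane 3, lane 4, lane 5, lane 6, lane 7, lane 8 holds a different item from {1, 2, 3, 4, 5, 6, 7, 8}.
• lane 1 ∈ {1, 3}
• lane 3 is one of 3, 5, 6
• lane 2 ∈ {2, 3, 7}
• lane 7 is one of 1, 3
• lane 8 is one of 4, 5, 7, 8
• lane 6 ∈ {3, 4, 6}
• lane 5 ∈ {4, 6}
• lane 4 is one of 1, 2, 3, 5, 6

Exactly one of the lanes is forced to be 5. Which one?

Among the 8 variables, 8 fits only lane 8 (and all 8 values in {1, 2, 3, 4, 5, 6, 7, 8} must be used), so lane 8 = 8.
The 7 still-open variables together cover exactly {1, 2, 3, 4, 5, 6, 7} — 7 values for 7 variables — and 7 appears only in lane 2's list, so lane 2 = 7.
The 6 still-open variables draw from only 6 values {1, 2, 3, 4, 5, 6}, so each is used; only lane 4 can be 2, hence lane 4 = 2.
Among the 5 still-open variables, 5 fits only lane 3 (and all 5 values in {1, 3, 4, 5, 6} must be used), so lane 3 = 5.

lane 3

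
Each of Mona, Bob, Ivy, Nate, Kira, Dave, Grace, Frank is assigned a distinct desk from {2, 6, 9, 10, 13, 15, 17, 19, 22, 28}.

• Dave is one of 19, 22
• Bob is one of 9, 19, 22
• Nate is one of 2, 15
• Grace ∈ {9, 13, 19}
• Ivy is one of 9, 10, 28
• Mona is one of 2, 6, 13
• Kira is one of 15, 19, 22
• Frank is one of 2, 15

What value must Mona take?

6

Nate and Frank share exactly the 2 values {2, 15}; by pigeonhole those values go to them, so strike 2, 15 from Mona, Kira.
Kira and Dave between them cover only {19, 22} — a naked pair. Remove those values from Bob, Grace.
That leaves Bob = 9. Eliminate 9 elsewhere: Ivy, Grace.
Grace has just one choice, so Grace = 13. So Mona can't be 13.
So Mona = 6.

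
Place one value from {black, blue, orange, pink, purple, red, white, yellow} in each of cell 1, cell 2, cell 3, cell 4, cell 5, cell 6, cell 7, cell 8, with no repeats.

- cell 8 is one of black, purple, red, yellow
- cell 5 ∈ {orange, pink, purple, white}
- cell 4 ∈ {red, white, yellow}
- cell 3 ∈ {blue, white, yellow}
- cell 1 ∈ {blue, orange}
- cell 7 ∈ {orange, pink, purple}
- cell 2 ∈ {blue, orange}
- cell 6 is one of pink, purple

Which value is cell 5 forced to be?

Among the 8 variables, black fits only cell 8 (and all 8 values in {black, blue, orange, pink, purple, red, white, yellow} must be used), so cell 8 = black.
The 7 still-open variables together cover exactly {blue, orange, pink, purple, red, white, yellow} — 7 values for 7 variables — and red appears only in cell 4's list, so cell 4 = red.
Among the 6 still-open variables, yellow fits only cell 3 (and all 6 values in {blue, orange, pink, purple, white, yellow} must be used), so cell 3 = yellow.
Among the 5 still-open variables, white fits only cell 5 (and all 5 values in {blue, orange, pink, purple, white} must be used), so cell 5 = white.

white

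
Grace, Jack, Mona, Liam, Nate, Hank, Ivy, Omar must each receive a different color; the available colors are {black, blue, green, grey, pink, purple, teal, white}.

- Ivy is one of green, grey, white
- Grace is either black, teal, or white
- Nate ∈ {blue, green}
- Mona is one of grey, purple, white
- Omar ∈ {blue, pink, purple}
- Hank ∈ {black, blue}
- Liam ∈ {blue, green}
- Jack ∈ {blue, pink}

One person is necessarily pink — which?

Jack

The 8 variables together cover exactly {black, blue, green, grey, pink, purple, teal, white} — 8 values for 8 variables — and teal appears only in Grace's list, so Grace = teal.
The 7 still-open variables draw from only 7 values {black, blue, green, grey, pink, purple, white}, so each is used; only Hank can be black, hence Hank = black.
Liam and Nate share exactly the 2 values {blue, green}; by pigeonhole those values go to them, so strike blue, green from Jack, Ivy, Omar.
So pink goes to Jack.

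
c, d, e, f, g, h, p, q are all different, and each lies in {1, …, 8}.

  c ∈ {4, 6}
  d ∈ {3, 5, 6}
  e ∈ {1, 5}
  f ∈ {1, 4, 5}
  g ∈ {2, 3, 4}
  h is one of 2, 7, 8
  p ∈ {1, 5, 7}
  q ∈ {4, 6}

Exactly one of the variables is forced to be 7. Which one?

p

Among the 8 variables, 8 fits only h (and all 8 values in {1, 2, 3, 4, 5, 6, 7, 8} must be used), so h = 8.
The 7 still-open variables draw from only 7 values {1, 2, 3, 4, 5, 6, 7}, so each is used; only g can be 2, hence g = 2.
Among the 6 still-open variables, 3 fits only d (and all 6 values in {1, 3, 4, 5, 6, 7} must be used), so d = 3.
The 5 still-open variables together cover exactly {1, 4, 5, 6, 7} — 5 values for 5 variables — and 7 appears only in p's list, so p = 7.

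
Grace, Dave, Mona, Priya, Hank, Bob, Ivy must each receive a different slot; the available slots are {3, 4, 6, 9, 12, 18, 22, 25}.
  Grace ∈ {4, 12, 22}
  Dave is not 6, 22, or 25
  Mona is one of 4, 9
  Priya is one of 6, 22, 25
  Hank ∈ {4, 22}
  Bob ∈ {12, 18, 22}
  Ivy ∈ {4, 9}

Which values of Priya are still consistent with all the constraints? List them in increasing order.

The 2 variables Mona and Ivy are confined to {4, 9}, which locks those values in; drop them from Grace, Dave, Hank.
Hank has just one choice, so Hank = 22. Strike 22 from Grace, Priya, Bob.
Grace must be 12 (only option left). Remove 12 from Dave, Bob.
That leaves Bob = 18. Eliminate 18 elsewhere: Dave.
That leaves Dave = 3.
No further eliminations apply; Priya can still be any of 6, 25.

6, 25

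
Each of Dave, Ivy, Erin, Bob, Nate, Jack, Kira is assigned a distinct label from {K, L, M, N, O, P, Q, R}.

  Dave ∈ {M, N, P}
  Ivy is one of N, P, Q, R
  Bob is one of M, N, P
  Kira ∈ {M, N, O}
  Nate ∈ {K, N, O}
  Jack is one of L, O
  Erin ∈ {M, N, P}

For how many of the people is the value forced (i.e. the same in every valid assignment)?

3

Dave, Erin, Bob between them cover only {M, N, P} — a naked triple. Remove those values from Ivy, Nate, Kira.
Kira's domain is down to {O}, so Kira = O. Strike O from Nate, Jack.
Nate's domain is down to {K}, so Nate = K.
That leaves Jack = L.
Determined: Nate=K, Jack=L, Kira=O. The other people each still have more than one consistent value. That makes 3.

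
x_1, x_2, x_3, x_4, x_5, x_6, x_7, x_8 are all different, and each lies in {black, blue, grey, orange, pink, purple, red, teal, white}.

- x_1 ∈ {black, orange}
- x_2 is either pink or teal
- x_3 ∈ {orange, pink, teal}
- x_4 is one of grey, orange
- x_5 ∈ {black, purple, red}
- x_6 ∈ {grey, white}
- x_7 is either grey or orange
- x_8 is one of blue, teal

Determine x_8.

blue

The 2 variables x_4 and x_7 are confined to {grey, orange}, which locks those values in; drop them from x_1, x_3, x_6.
x_1's domain is down to {black}, so x_1 = black. Remove black from x_5.
That leaves x_6 = white.
x_2 and x_3 share exactly the 2 values {pink, teal}; by pigeonhole those values go to them, so strike pink, teal from x_8.
So x_8 = blue.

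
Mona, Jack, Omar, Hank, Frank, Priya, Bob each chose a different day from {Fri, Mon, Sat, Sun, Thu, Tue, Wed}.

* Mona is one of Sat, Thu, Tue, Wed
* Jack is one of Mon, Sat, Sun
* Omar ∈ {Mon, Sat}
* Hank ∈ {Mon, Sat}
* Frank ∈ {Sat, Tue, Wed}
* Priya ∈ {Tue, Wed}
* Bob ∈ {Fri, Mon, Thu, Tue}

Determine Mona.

The 7 variables together cover exactly {Fri, Mon, Sat, Sun, Thu, Tue, Wed} — 7 values for 7 variables — and Fri appears only in Bob's list, so Bob = Fri.
Among the 6 still-open variables, Sun fits only Jack (and all 6 values in {Mon, Sat, Sun, Thu, Tue, Wed} must be used), so Jack = Sun.
Among the 5 still-open variables, Thu fits only Mona (and all 5 values in {Mon, Sat, Thu, Tue, Wed} must be used), so Mona = Thu.

Thu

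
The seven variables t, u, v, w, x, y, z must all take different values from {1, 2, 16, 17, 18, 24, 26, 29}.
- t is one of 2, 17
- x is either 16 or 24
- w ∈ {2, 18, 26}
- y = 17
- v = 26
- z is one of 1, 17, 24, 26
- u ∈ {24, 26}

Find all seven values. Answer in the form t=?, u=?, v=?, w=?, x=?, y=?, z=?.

v has just one choice, so v = 26. Eliminate 26 elsewhere: u, w, z.
y's domain is down to {17}, so y = 17. Strike 17 from t, z.
t's domain is down to {2}, so t = 2. Remove 2 from w.
u must be 24 (only option left). Remove 24 from x, z.
w has just one choice, so w = 18.
x's domain is down to {16}, so x = 16.
That leaves z = 1.

t=2, u=24, v=26, w=18, x=16, y=17, z=1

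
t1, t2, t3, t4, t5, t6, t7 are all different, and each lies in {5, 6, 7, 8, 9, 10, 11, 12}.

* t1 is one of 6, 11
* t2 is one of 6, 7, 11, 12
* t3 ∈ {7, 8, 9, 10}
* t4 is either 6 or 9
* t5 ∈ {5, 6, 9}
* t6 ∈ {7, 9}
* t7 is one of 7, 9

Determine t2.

12

t6 and t7 share exactly the 2 values {7, 9}; by pigeonhole those values go to them, so strike 7, 9 from t2, t3, t4, t5.
That leaves t4 = 6. Eliminate 6 elsewhere: t1, t2, t5.
t5 must be 5 (only option left).
t1 must be 11 (only option left). Eliminate 11 elsewhere: t2.
So t2 = 12.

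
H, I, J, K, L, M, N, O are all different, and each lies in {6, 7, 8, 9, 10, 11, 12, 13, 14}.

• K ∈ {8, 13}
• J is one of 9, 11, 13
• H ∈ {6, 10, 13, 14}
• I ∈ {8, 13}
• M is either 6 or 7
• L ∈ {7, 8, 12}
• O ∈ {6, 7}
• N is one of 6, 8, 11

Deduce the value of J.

9

I and K between them cover only {8, 13} — a naked pair. Remove those values from H, J, L, N.
The 2 variables M and O are confined to {6, 7}, which locks those values in; drop them from H, L, N.
L has just one choice, so L = 12.
N must be 11 (only option left). Eliminate 11 elsewhere: J.
So J = 9.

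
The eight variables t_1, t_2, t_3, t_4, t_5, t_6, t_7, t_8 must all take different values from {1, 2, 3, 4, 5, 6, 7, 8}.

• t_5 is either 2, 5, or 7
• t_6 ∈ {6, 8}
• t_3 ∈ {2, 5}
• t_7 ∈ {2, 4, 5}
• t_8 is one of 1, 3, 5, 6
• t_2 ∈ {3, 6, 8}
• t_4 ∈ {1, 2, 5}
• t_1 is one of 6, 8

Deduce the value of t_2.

The 8 variables together cover exactly {1, 2, 3, 4, 5, 6, 7, 8} — 8 values for 8 variables — and 4 appears only in t_7's list, so t_7 = 4.
The 7 still-open variables draw from only 7 values {1, 2, 3, 5, 6, 7, 8}, so each is used; only t_5 can be 7, hence t_5 = 7.
t_1 and t_6 between them cover only {6, 8} — a naked pair. Remove those values from t_2, t_8.
So t_2 = 3.

3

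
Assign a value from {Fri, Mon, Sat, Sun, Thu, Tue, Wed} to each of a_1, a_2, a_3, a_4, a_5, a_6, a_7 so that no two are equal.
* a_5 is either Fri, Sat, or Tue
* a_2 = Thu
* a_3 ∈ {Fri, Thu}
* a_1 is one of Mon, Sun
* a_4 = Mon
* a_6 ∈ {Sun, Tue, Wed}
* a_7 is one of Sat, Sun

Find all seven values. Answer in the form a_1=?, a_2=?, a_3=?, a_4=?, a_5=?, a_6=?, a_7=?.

a_1=Sun, a_2=Thu, a_3=Fri, a_4=Mon, a_5=Tue, a_6=Wed, a_7=Sat

a_2 must be Thu (only option left). Strike Thu from a_3.
a_3 must be Fri (only option left). Remove Fri from a_5.
That leaves a_4 = Mon. Strike Mon from a_1.
That leaves a_1 = Sun. So a_6, a_7 can't be Sun.
a_7's domain is down to {Sat}, so a_7 = Sat. So a_5 can't be Sat.
a_5's domain is down to {Tue}, so a_5 = Tue. Eliminate Tue elsewhere: a_6.
a_6 must be Wed (only option left).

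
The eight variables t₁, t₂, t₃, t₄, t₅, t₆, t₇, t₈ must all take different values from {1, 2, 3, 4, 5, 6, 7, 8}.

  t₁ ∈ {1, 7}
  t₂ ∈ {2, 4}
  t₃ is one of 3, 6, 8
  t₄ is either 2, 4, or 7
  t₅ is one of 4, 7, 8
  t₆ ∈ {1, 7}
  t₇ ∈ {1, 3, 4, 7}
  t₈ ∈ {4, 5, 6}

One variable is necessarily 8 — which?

t₅

The 8 variables together cover exactly {1, 2, 3, 4, 5, 6, 7, 8} — 8 values for 8 variables — and 5 appears only in t₈'s list, so t₈ = 5.
The 7 still-open variables draw from only 7 values {1, 2, 3, 4, 6, 7, 8}, so each is used; only t₃ can be 6, hence t₃ = 6.
Among the 6 still-open variables, 3 fits only t₇ (and all 6 values in {1, 2, 3, 4, 7, 8} must be used), so t₇ = 3.
Among the 5 still-open variables, 8 fits only t₅ (and all 5 values in {1, 2, 4, 7, 8} must be used), so t₅ = 8.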